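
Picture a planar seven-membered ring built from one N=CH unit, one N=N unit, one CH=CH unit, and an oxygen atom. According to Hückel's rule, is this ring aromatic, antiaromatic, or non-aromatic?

The p orbitals form a continuous loop: the double-bond atoms are sp², each contributing one p electron; each =N– nitrogen is pyridine-type (lone pair in the sp² plane, one electron in the p orbital); the oxygen donates one lone pair from its p orbital. The ring is fully conjugated.
Counting π electrons: 3 × 2 = 6 from the double-bond units + 2 from the O atom = 8.
With 8 = 4·2 π electrons, Hückel's rule classifies the planar ring as antiaromatic.

Antiaromatic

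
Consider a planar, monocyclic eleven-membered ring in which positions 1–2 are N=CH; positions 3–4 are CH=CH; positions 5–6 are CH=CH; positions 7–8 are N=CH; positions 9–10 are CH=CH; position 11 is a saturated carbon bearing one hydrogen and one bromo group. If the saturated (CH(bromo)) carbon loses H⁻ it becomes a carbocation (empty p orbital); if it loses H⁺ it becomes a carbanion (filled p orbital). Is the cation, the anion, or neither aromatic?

Once that carbon is sp², every ring atom has a p orbital and both ions are fully conjugated.
Cation: 5 × 2 + 0 = 10 π electrons → 4(2)+2, aromatic.
Anion: 5 × 2 + 2 = 12 π electrons → 4(3), antiaromatic.

The cation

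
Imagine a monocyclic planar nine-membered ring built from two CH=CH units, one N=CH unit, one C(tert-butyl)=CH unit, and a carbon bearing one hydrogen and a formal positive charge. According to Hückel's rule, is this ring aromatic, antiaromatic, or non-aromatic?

The p orbitals form a continuous loop: each doubly-bonded ring atom is sp² with one p-orbital electron; each sp² =N– keeps its lone pair in-plane and puts one electron into the π system; the carbocation has an empty p orbital. The ring is fully conjugated.
Adding the contributions, 4 × 2 = 8 from the double-bond units + 0 from the CH(+) atom = 8.
8 = 4(2); a planar, fully conjugated 4n system is antiaromatic.

Antiaromatic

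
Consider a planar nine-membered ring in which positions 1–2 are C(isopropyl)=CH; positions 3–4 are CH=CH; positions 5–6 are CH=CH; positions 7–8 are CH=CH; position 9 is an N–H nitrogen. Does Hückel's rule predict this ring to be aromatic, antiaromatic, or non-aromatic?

Check conjugation: every atom in a ring double bond is sp² and brings one electron to the p orbital; the pyrrole-type nitrogen donates its lone pair from the p orbital — every position has a p orbital, so the cyclic π system is continuous.
Tallying contributions gives 4 × 2 = 8 from the double-bond units + 2 from the NH atom = 10.
With 10 π electrons (n = 2), the Hückel 4n+2 condition holds.

Aromatic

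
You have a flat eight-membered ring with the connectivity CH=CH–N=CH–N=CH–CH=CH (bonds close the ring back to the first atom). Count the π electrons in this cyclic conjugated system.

Every ring atom contributes a p orbital perpendicular to the ring (each doubly-bonded ring atom is sp² with one p-orbital electron; the doubly-bonded nitrogens are pyridine-type — their lone pairs lie in the ring plane, leaving one electron in the p orbital), so the π system is cyclic and fully conjugated.
Counting π electrons: 4 × 2 = 8 from the 4 double-bond units.

8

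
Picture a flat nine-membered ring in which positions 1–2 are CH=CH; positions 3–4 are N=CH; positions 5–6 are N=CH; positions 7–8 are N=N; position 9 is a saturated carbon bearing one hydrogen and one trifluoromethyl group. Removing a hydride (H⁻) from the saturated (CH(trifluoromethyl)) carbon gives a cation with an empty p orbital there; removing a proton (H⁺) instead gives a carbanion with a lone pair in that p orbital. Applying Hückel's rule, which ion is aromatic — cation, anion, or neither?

Both ions have a continuous loop of p orbitals — each ring atom is sp².
Cation: 4 × 2 + 0 = 8 π electrons → 4(2), antiaromatic.
Anion: 4 × 2 + 2 = 10 π electrons → 4(2)+2, aromatic.

The anion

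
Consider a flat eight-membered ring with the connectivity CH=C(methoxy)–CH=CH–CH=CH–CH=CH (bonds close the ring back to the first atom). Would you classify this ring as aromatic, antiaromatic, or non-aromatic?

Antiaromatic

All ring atoms are sp² and supply a p orbital to the ring (each doubly-bonded ring atom is sp² with one p-orbital electron); the conjugation is uninterrupted.
π-electron count: 4 × 2 = 8 from the 4 double-bond units.
8 is a 4n count (n = 2), so the planar conjugated ring is antiaromatic.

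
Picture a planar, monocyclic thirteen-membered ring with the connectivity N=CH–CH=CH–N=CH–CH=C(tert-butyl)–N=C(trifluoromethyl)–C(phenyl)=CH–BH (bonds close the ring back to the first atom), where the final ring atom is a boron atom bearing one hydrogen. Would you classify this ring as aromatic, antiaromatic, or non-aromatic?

Antiaromatic

Check conjugation: each doubly-bonded ring atom is sp² with one p-orbital electron; each sp² =N– keeps its lone pair in-plane and puts one electron into the π system; the boron has an empty p orbital — every position has a p orbital, so the cyclic π system is continuous.
Adding the contributions, 6 × 2 = 12 from the double-bond units + 0 from the BH atom = 12.
A 4n π count (12, n = 3) in a planar conjugated ring means antiaromatic.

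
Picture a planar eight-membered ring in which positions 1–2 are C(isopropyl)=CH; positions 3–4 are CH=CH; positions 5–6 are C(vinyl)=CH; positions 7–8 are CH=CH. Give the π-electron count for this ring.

The p orbitals form a continuous loop: the double-bond atoms are sp², each contributing one p electron. The ring is fully conjugated.
Counting π electrons: 4 × 2 = 8 from the 4 double-bond units.

8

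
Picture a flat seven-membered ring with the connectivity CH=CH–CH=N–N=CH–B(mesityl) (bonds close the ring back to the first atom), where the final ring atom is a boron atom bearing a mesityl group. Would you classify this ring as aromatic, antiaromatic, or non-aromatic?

Aromatic

The p orbitals form a continuous loop: the double-bond atoms are sp², each contributing one p electron; each sp² =N– keeps its lone pair in-plane and puts one electron into the π system; the boron has an empty p orbital. The ring is fully conjugated.
Adding the contributions, 3 × 2 = 6 from the double-bond units + 0 from the B(mesityl) atom = 6.
With 6 π electrons (n = 1), the Hückel 4n+2 condition holds.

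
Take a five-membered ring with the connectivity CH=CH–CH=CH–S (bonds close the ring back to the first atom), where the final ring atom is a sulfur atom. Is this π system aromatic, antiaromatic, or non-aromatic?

Every ring atom contributes a p orbital perpendicular to the ring (the double-bond atoms are sp², each contributing one p electron; the sulfur donates one lone pair from its p orbital), so the π system is cyclic and fully conjugated.
Adding the contributions, 2 × 2 = 4 from the double-bond units + 2 from the S atom = 6.
6 = 4(1) + 2, which satisfies Hückel's 4n+2 rule.

Aromatic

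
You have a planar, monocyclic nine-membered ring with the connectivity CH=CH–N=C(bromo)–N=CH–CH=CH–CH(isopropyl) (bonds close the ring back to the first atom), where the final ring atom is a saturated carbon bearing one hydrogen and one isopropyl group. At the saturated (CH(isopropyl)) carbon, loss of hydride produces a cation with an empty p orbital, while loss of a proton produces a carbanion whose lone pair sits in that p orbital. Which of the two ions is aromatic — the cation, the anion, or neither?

The anion

Both ions have a continuous loop of p orbitals — each ring atom is sp².
Cation: 4 × 2 + 0 = 8 π electrons → 4(2), antiaromatic.
Anion: 4 × 2 + 2 = 10 π electrons → 4(2)+2, aromatic.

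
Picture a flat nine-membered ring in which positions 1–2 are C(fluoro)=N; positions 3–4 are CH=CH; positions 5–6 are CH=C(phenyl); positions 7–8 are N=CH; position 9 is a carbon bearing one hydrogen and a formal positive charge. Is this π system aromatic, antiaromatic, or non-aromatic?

Antiaromatic

Check conjugation: every atom in a ring double bond is sp² and brings one electron to the p orbital; the doubly-bonded nitrogens are pyridine-type — their lone pairs lie in the ring plane, leaving one electron in the p orbital; the carbocation has an empty p orbital — every position has a p orbital, so the cyclic π system is continuous.
Adding the contributions, 4 × 2 = 8 from the double-bond units + 0 from the CH(+) atom = 8.
A 4n π count (8, n = 2) in a planar conjugated ring means antiaromatic.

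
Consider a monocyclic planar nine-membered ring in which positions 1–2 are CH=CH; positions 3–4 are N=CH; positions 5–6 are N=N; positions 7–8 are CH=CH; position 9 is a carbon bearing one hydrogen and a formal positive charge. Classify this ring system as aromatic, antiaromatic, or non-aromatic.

Antiaromatic

Every ring atom contributes a p orbital perpendicular to the ring (every atom in a ring double bond is sp² and brings one electron to the p orbital; each sp² =N– keeps its lone pair in-plane and puts one electron into the π system; the carbocation has an empty p orbital), so the π system is cyclic and fully conjugated.
Tallying contributions gives 4 × 2 = 8 from the double-bond units + 0 from the CH(+) atom = 8.
8 is a 4n count (n = 2), so the planar conjugated ring is antiaromatic.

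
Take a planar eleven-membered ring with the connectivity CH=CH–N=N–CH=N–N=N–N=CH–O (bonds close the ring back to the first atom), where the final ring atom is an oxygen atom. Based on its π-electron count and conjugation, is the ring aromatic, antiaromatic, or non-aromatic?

All ring atoms are sp² and supply a p orbital to the ring (every atom in a ring double bond is sp² and brings one electron to the p orbital; each sp² =N– keeps its lone pair in-plane and puts one electron into the π system; the oxygen donates one lone pair from its p orbital); the conjugation is uninterrupted.
Tallying contributions gives 5 × 2 = 10 from the double-bond units + 2 from the O atom = 12.
12 = 4(3); a planar, fully conjugated 4n system is antiaromatic.

Antiaromatic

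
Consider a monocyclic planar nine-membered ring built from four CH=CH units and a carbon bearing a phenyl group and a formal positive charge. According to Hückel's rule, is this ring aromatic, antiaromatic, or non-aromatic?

Check conjugation: the double-bond atoms are sp², each contributing one p electron; the carbocation has an empty p orbital — every position has a p orbital, so the cyclic π system is continuous.
Adding the contributions, 4 × 2 = 8 from the double-bond units + 0 from the C(phenyl)(+) atom = 8.
A 4n π count (8, n = 2) in a planar conjugated ring means antiaromatic.

Antiaromatic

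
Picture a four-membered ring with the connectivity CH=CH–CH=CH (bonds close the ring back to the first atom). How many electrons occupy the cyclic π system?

The p orbitals form a continuous loop: each doubly-bonded ring atom is sp² with one p-orbital electron. The ring is fully conjugated.
Adding the contributions, 2 × 2 = 4 from the 2 double-bond units.
(This ring is cyclobutadiene.)

4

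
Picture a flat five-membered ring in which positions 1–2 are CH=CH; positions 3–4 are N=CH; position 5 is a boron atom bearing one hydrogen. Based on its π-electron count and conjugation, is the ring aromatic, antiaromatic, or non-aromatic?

Check conjugation: the double-bond atoms are sp², each contributing one p electron; the doubly-bonded nitrogens are pyridine-type — their lone pairs lie in the ring plane, leaving one electron in the p orbital; the boron has an empty p orbital — every position has a p orbital, so the cyclic π system is continuous.
Adding the contributions, 2 × 2 = 4 from the double-bond units + 0 from the BH atom = 4.
4 = 4(1); a planar, fully conjugated 4n system is antiaromatic.

Antiaromatic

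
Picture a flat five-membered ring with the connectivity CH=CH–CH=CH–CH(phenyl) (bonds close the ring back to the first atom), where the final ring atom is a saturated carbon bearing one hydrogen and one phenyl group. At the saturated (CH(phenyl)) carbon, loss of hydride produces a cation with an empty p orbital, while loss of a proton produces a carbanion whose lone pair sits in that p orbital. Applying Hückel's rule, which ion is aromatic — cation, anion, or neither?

Once that carbon is sp², every ring atom has a p orbital and both ions are fully conjugated.
Cation: 2 × 2 + 0 = 4 π electrons → 4(1), antiaromatic.
Anion: 2 × 2 + 2 = 6 π electrons → 4(1)+2, aromatic.

The anion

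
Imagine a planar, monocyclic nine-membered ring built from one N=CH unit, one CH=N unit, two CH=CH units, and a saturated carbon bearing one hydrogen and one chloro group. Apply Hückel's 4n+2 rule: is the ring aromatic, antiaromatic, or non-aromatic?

Non-aromatic

The CH(chloro) position has four σ bonds — that saturated carbon is sp³ and has no p orbital in the ring π system — so the cyclic conjugation is interrupted.
Hückel's rule only applies to fully conjugated rings, so this one is simply non-aromatic.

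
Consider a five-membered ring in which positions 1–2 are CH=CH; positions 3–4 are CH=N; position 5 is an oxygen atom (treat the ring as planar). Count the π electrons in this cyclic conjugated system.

Check conjugation: each doubly-bonded ring atom is sp² with one p-orbital electron; each sp² =N– keeps its lone pair in-plane and puts one electron into the π system; the oxygen donates one lone pair from its p orbital — every position has a p orbital, so the cyclic π system is continuous.
Counting π electrons: 2 × 2 = 4 from the double-bond units + 2 from the O atom = 6.

6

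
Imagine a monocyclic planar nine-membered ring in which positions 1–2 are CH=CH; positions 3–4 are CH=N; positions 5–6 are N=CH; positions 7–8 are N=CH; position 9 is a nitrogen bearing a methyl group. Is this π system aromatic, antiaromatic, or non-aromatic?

Every ring atom contributes a p orbital perpendicular to the ring (each doubly-bonded ring atom is sp² with one p-orbital electron; each sp² =N– keeps its lone pair in-plane and puts one electron into the π system; the pyrrole-type nitrogen donates its lone pair from the p orbital), so the π system is cyclic and fully conjugated.
Counting π electrons: 4 × 2 = 8 from the double-bond units + 2 from the N(methyl) atom = 10.
Since 10 = 4·2 + 2, the ring meets the 4n+2 criterion.

Aromatic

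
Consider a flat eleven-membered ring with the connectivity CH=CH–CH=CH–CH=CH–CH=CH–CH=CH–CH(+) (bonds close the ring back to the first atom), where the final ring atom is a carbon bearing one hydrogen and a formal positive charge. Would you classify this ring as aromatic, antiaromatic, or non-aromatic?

Aromatic

Check conjugation: each doubly-bonded ring atom is sp² with one p-orbital electron; the carbocation has an empty p orbital — every position has a p orbital, so the cyclic π system is continuous.
Counting π electrons: 5 × 2 = 10 from the double-bond units + 0 from the CH(+) atom = 10.
With 10 π electrons (n = 2), the Hückel 4n+2 condition holds.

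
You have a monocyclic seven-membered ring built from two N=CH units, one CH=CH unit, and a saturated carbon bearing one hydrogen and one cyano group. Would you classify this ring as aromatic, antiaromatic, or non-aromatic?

Because that saturated carbon is sp³ and has no p orbital in the ring π system at the CH(cyano) position, the π system cannot extend all the way around the ring.
Broken conjugation rules out both aromaticity and antiaromaticity.

Non-aromatic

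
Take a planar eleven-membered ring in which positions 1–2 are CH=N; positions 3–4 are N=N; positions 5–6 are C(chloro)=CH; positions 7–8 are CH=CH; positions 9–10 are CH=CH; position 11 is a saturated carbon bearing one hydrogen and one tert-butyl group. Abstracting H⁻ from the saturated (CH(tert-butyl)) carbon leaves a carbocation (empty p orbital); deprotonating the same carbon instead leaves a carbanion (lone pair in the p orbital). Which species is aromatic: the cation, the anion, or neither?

The cation

Both ions have a continuous loop of p orbitals — each ring atom is sp².
Cation: 5 × 2 + 0 = 10 π electrons → 4(2)+2, aromatic.
Anion: 5 × 2 + 2 = 12 π electrons → 4(3), antiaromatic.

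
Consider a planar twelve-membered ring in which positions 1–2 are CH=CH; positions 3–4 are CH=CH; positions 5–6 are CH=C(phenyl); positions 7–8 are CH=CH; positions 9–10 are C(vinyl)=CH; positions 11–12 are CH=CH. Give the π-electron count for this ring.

12

The p orbitals form a continuous loop: the double-bond atoms are sp², each contributing one p electron. The ring is fully conjugated.
Adding the contributions, 6 × 2 = 12 from the 6 double-bond units.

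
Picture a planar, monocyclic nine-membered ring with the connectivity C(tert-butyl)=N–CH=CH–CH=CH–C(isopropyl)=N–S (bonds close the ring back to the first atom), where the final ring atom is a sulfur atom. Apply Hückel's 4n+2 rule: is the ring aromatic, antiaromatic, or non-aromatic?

Aromatic

The p orbitals form a continuous loop: each doubly-bonded ring atom is sp² with one p-orbital electron; each =N– nitrogen is pyridine-type (lone pair in the sp² plane, one electron in the p orbital); the sulfur donates one lone pair from its p orbital. The ring is fully conjugated.
π-electron count: 4 × 2 = 8 from the double-bond units + 2 from the S atom = 10.
10 = 4(2) + 2, which satisfies Hückel's 4n+2 rule.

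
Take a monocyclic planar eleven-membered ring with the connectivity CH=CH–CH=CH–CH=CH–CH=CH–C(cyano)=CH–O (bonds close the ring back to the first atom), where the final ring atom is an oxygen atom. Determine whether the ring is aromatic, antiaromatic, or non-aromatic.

Antiaromatic

The p orbitals form a continuous loop: every atom in a ring double bond is sp² and brings one electron to the p orbital; the oxygen donates one lone pair from its p orbital. The ring is fully conjugated.
Adding the contributions, 5 × 2 = 10 from the double-bond units + 2 from the O atom = 12.
12 = 4(3); a planar, fully conjugated 4n system is antiaromatic.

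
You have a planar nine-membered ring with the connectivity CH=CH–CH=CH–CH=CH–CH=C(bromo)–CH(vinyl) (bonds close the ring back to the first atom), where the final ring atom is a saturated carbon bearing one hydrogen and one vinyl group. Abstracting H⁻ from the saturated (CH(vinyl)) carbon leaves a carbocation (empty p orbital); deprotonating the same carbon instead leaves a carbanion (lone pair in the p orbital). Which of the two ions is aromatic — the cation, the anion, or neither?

In either ion the ring is fully conjugated: every atom, including the new sp² carbon, supplies a p orbital.
Cation: 4 × 2 + 0 = 8 π electrons → 4(2), antiaromatic.
Anion: 4 × 2 + 2 = 10 π electrons → 4(2)+2, aromatic.

The anion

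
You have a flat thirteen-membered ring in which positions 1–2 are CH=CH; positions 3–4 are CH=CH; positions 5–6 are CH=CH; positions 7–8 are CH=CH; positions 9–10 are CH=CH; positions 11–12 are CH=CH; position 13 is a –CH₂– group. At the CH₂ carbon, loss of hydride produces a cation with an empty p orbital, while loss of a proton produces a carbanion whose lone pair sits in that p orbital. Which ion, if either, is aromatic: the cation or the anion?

Once that carbon is sp², every ring atom has a p orbital and both ions are fully conjugated.
Cation: 6 × 2 + 0 = 12 π electrons → 4(3), antiaromatic.
Anion: 6 × 2 + 2 = 14 π electrons → 4(3)+2, aromatic.

The anion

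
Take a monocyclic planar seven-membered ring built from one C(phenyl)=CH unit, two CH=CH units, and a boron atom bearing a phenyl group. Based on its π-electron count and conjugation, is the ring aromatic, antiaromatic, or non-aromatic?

Every ring atom contributes a p orbital perpendicular to the ring (each doubly-bonded ring atom is sp² with one p-orbital electron; the boron has an empty p orbital), so the π system is cyclic and fully conjugated.
Adding the contributions, 3 × 2 = 6 from the double-bond units + 0 from the B(phenyl) atom = 6.
6 = 4(1) + 2, which satisfies Hückel's 4n+2 rule.

Aromatic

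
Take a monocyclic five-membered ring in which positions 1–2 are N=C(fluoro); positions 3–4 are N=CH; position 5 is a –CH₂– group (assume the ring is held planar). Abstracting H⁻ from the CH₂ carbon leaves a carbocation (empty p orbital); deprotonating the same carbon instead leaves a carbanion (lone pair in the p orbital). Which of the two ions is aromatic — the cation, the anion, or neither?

In either ion the ring is fully conjugated: every atom, including the new sp² carbon, supplies a p orbital.
Cation: 2 × 2 + 0 = 4 π electrons → 4(1), antiaromatic.
Anion: 2 × 2 + 2 = 6 π electrons → 4(1)+2, aromatic.

The anion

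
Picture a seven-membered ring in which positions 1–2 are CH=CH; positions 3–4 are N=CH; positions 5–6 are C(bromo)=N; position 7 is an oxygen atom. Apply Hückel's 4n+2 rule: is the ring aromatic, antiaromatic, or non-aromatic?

The p orbitals form a continuous loop: the double-bond atoms are sp², each contributing one p electron; each =N– nitrogen is pyridine-type (lone pair in the sp² plane, one electron in the p orbital); the oxygen donates one lone pair from its p orbital. The ring is fully conjugated.
Counting π electrons: 3 × 2 = 6 from the double-bond units + 2 from the O atom = 8.
With 8 = 4·2 π electrons, Hückel's rule classifies the planar ring as antiaromatic.

Antiaromatic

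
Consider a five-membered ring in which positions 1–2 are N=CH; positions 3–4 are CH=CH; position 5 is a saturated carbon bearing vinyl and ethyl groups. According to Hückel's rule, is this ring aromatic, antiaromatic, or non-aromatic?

Non-aromatic

At the C(vinyl)(ethyl) position, that saturated carbon is sp³ and has no p orbital in the ring π system; the ring's p-orbital overlap is broken there.
Broken conjugation rules out both aromaticity and antiaromaticity.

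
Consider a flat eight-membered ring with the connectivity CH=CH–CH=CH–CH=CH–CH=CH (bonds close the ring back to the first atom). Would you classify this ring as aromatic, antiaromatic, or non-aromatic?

All ring atoms are sp² and supply a p orbital to the ring (each doubly-bonded ring atom is sp² with one p-orbital electron); the conjugation is uninterrupted.
Counting π electrons: 4 × 2 = 8 from the 4 double-bond units.
With 8 = 4·2 π electrons, Hückel's rule classifies the planar ring as antiaromatic.
(The species described is cyclooctatetraene.)

Antiaromatic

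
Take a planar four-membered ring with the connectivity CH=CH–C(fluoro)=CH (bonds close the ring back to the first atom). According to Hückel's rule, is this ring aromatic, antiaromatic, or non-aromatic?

Every ring atom contributes a p orbital perpendicular to the ring (every atom in a ring double bond is sp² and brings one electron to the p orbital), so the π system is cyclic and fully conjugated.
Adding the contributions, 2 × 2 = 4 from the 2 double-bond units.
A 4n π count (4, n = 1) in a planar conjugated ring means antiaromatic.

Antiaromatic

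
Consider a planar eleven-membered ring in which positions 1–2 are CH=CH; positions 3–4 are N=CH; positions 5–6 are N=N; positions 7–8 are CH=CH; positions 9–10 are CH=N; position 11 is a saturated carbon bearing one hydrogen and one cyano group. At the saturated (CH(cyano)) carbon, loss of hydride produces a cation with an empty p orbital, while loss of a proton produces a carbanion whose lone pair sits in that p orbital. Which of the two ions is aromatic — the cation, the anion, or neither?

The cation

Once that carbon is sp², every ring atom has a p orbital and both ions are fully conjugated.
Cation: 5 × 2 + 0 = 10 π electrons → 4(2)+2, aromatic.
Anion: 5 × 2 + 2 = 12 π electrons → 4(3), antiaromatic.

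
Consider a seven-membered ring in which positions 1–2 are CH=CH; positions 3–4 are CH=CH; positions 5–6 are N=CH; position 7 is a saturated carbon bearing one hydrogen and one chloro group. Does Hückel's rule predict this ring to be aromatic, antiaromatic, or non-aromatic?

Non-aromatic

The CH(chloro) carbon is saturated: that saturated carbon is sp³ and has no p orbital in the ring π system. Conjugation is not continuous around the ring.
Hückel's rule only applies to fully conjugated rings, so this one is simply non-aromatic.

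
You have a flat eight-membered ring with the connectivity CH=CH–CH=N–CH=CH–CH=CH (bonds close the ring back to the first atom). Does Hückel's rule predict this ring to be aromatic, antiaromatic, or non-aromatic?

The p orbitals form a continuous loop: each doubly-bonded ring atom is sp² with one p-orbital electron; the doubly-bonded nitrogens are pyridine-type — their lone pairs lie in the ring plane, leaving one electron in the p orbital. The ring is fully conjugated.
Counting π electrons: 4 × 2 = 8 from the 4 double-bond units.
A 4n π count (8, n = 2) in a planar conjugated ring means antiaromatic.

Antiaromatic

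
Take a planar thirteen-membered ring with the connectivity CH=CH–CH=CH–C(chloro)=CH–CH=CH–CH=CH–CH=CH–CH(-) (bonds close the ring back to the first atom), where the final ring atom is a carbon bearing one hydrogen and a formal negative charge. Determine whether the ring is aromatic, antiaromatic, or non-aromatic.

Aromatic

The p orbitals form a continuous loop: each doubly-bonded ring atom is sp² with one p-orbital electron; the carbanion's lone pair occupies the p orbital. The ring is fully conjugated.
Counting π electrons: 6 × 2 = 12 from the double-bond units + 2 from the CH(-) atom = 14.
With 14 π electrons (n = 3), the Hückel 4n+2 condition holds.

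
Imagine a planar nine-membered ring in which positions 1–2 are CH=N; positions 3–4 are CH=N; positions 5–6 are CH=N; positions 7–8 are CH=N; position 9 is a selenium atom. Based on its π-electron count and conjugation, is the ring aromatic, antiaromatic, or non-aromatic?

The p orbitals form a continuous loop: each doubly-bonded ring atom is sp² with one p-orbital electron; each sp² =N– keeps its lone pair in-plane and puts one electron into the π system; the selenium donates one lone pair from its p orbital. The ring is fully conjugated.
Counting π electrons: 4 × 2 = 8 from the double-bond units + 2 from the Se atom = 10.
That gives a 4n+2 count (10, n = 2).

Aromatic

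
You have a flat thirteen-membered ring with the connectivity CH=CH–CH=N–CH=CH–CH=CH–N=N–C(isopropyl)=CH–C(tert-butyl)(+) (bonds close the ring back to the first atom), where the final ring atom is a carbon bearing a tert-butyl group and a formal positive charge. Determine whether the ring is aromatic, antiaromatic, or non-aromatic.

Antiaromatic

The p orbitals form a continuous loop: each doubly-bonded ring atom is sp² with one p-orbital electron; each sp² =N– keeps its lone pair in-plane and puts one electron into the π system; the carbocation has an empty p orbital. The ring is fully conjugated.
Adding the contributions, 6 × 2 = 12 from the double-bond units + 0 from the C(tert-butyl)(+) atom = 12.
A 4n π count (12, n = 3) in a planar conjugated ring means antiaromatic.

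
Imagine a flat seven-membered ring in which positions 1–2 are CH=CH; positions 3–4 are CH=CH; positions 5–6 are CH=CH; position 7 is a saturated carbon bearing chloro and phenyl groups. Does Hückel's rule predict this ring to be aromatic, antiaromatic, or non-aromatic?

The C(chloro)(phenyl) position has four σ bonds — that saturated carbon is sp³ and has no p orbital in the ring π system — so the cyclic conjugation is interrupted.
Without a continuous loop of overlapping p orbitals the Hückel electron count never comes into play.

Non-aromatic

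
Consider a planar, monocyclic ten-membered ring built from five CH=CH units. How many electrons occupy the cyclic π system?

The p orbitals form a continuous loop: each doubly-bonded ring atom is sp² with one p-orbital electron. The ring is fully conjugated.
Adding the contributions, 5 × 2 = 10 from the 5 double-bond units.

10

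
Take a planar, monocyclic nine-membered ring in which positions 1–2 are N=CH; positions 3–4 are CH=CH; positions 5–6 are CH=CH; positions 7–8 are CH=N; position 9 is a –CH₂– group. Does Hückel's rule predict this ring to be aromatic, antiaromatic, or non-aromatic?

Non-aromatic

At the CH2 position, the tetrahedral CH₂ carbon is sp³ and has no p orbital in the ring π system; the ring's p-orbital overlap is broken there.
Without a continuous loop of overlapping p orbitals the Hückel electron count never comes into play.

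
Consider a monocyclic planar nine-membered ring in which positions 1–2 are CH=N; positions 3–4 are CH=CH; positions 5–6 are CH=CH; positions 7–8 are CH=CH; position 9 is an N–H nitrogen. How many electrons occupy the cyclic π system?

The p orbitals form a continuous loop: the double-bond atoms are sp², each contributing one p electron; each sp² =N– keeps its lone pair in-plane and puts one electron into the π system; the pyrrole-type nitrogen donates its lone pair from the p orbital. The ring is fully conjugated.
Tallying contributions gives 4 × 2 = 8 from the double-bond units + 2 from the NH atom = 10.

10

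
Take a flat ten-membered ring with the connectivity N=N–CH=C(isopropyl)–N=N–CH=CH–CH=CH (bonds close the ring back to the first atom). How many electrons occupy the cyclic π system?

10

Every ring atom contributes a p orbital perpendicular to the ring (the double-bond atoms are sp², each contributing one p electron; each sp² =N– keeps its lone pair in-plane and puts one electron into the π system), so the π system is cyclic and fully conjugated.
Tallying contributions gives 5 × 2 = 10 from the 5 double-bond units.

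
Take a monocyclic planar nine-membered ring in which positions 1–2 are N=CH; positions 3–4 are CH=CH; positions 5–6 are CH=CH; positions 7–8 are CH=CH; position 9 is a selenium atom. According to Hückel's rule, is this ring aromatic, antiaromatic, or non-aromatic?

Aromatic

Check conjugation: every atom in a ring double bond is sp² and brings one electron to the p orbital; each =N– nitrogen is pyridine-type (lone pair in the sp² plane, one electron in the p orbital); the selenium donates one lone pair from its p orbital — every position has a p orbital, so the cyclic π system is continuous.
π-electron count: 4 × 2 = 8 from the double-bond units + 2 from the Se atom = 10.
With 10 π electrons (n = 2), the Hückel 4n+2 condition holds.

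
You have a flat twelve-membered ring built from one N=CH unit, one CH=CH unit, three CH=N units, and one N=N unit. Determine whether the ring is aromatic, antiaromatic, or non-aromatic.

Antiaromatic

All ring atoms are sp² and supply a p orbital to the ring (each doubly-bonded ring atom is sp² with one p-orbital electron; the doubly-bonded nitrogens are pyridine-type — their lone pairs lie in the ring plane, leaving one electron in the p orbital); the conjugation is uninterrupted.
Tallying contributions gives 6 × 2 = 12 from the 6 double-bond units.
With 12 = 4·3 π electrons, Hückel's rule classifies the planar ring as antiaromatic.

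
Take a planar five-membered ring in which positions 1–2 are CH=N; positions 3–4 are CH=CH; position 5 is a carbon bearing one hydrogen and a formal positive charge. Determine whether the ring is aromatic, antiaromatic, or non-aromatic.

Antiaromatic

Check conjugation: the double-bond atoms are sp², each contributing one p electron; each =N– nitrogen is pyridine-type (lone pair in the sp² plane, one electron in the p orbital); the carbocation has an empty p orbital — every position has a p orbital, so the cyclic π system is continuous.
Adding the contributions, 2 × 2 = 4 from the double-bond units + 0 from the CH(+) atom = 4.
4 = 4(1); a planar, fully conjugated 4n system is antiaromatic.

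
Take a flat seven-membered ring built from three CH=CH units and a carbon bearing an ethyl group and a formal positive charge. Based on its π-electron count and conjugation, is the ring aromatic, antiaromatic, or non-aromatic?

Check conjugation: every atom in a ring double bond is sp² and brings one electron to the p orbital; the carbocation has an empty p orbital — every position has a p orbital, so the cyclic π system is continuous.
Counting π electrons: 3 × 2 = 6 from the double-bond units + 0 from the C(ethyl)(+) atom = 6.
With 6 π electrons (n = 1), the Hückel 4n+2 condition holds.

Aromatic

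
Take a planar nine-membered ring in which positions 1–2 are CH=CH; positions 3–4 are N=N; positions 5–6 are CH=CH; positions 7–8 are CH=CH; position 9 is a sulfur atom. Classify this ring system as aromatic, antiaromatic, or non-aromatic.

The p orbitals form a continuous loop: the double-bond atoms are sp², each contributing one p electron; each sp² =N– keeps its lone pair in-plane and puts one electron into the π system; the sulfur donates one lone pair from its p orbital. The ring is fully conjugated.
Tallying contributions gives 4 × 2 = 8 from the double-bond units + 2 from the S atom = 10.
10 = 4(2) + 2, which satisfies Hückel's 4n+2 rule.

Aromatic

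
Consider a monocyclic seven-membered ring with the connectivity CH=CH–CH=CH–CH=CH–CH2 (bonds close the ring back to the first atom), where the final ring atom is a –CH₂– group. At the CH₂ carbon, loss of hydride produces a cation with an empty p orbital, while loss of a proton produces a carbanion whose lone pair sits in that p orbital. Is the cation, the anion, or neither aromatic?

In both ions every ring atom is sp² and contributes a p orbital, so both rings are fully conjugated.
Cation: 3 × 2 + 0 = 6 π electrons → 4(1)+2, aromatic.
Anion: 3 × 2 + 2 = 8 π electrons → 4(2), antiaromatic.

The cation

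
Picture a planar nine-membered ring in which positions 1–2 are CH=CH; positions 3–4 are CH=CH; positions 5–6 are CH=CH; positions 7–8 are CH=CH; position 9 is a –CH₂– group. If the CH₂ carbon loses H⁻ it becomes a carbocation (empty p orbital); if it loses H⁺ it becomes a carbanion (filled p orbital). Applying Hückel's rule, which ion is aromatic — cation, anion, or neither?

The anion

In both ions every ring atom is sp² and contributes a p orbital, so both rings are fully conjugated.
Cation: 4 × 2 + 0 = 8 π electrons → 4(2), antiaromatic.
Anion: 4 × 2 + 2 = 10 π electrons → 4(2)+2, aromatic.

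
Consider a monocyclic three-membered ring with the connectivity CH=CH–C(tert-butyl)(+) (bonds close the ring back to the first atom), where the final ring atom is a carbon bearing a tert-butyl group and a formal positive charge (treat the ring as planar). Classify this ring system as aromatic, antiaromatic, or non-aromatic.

The p orbitals form a continuous loop: each doubly-bonded ring atom is sp² with one p-orbital electron; the carbocation has an empty p orbital. The ring is fully conjugated.
π-electron count: 1 × 2 = 2 from the double-bond unit + 0 from the C(tert-butyl)(+) atom = 2.
Since 2 = 4·0 + 2, the ring meets the 4n+2 criterion.

Aromatic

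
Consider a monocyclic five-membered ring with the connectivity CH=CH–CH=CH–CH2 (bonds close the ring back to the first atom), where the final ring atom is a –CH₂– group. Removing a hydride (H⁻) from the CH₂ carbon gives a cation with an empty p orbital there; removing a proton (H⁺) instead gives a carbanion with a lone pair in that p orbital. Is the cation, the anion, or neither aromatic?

The anion

In either ion the ring is fully conjugated: every atom, including the new sp² carbon, supplies a p orbital.
Cation: 2 × 2 + 0 = 4 π electrons → 4(1), antiaromatic.
Anion: 2 × 2 + 2 = 6 π electrons → 4(1)+2, aromatic.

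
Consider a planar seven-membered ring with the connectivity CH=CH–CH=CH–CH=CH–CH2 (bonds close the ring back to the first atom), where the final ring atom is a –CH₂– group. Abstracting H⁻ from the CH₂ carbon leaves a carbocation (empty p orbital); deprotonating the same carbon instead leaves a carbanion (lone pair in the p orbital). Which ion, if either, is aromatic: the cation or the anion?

Both ions have a continuous loop of p orbitals — each ring atom is sp².
Cation: 3 × 2 + 0 = 6 π electrons → 4(1)+2, aromatic.
Anion: 3 × 2 + 2 = 8 π electrons → 4(2), antiaromatic.

The cation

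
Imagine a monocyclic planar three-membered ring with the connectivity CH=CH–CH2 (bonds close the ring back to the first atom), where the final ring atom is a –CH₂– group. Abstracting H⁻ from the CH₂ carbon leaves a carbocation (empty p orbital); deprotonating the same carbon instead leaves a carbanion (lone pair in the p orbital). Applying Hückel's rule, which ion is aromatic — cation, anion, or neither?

In either ion the ring is fully conjugated: every atom, including the new sp² carbon, supplies a p orbital.
Cation: 1 × 2 + 0 = 2 π electrons → 4(0)+2, aromatic.
Anion: 1 × 2 + 2 = 4 π electrons → 4(1), antiaromatic.

The cation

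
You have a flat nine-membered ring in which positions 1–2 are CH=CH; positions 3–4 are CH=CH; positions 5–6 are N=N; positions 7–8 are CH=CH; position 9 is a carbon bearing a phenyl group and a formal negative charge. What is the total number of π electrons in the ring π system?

All ring atoms are sp² and supply a p orbital to the ring (each doubly-bonded ring atom is sp² with one p-orbital electron; the doubly-bonded nitrogens are pyridine-type — their lone pairs lie in the ring plane, leaving one electron in the p orbital; the carbanion's lone pair occupies the p orbital); the conjugation is uninterrupted.
Adding the contributions, 4 × 2 = 8 from the double-bond units + 2 from the C(phenyl)(-) atom = 10.

10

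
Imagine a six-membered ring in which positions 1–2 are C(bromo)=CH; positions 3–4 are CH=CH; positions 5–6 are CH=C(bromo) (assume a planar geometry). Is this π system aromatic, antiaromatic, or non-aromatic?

The p orbitals form a continuous loop: each doubly-bonded ring atom is sp² with one p-orbital electron. The ring is fully conjugated.
Counting π electrons: 3 × 2 = 6 from the 3 double-bond units.
With 6 π electrons (n = 1), the Hückel 4n+2 condition holds.

Aromatic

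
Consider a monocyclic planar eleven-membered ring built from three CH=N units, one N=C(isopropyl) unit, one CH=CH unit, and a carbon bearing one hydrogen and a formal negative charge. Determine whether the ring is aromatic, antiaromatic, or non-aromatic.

Antiaromatic

All ring atoms are sp² and supply a p orbital to the ring (each doubly-bonded ring atom is sp² with one p-orbital electron; each sp² =N– keeps its lone pair in-plane and puts one electron into the π system; the carbanion's lone pair occupies the p orbital); the conjugation is uninterrupted.
π-electron count: 5 × 2 = 10 from the double-bond units + 2 from the CH(-) atom = 12.
A 4n π count (12, n = 3) in a planar conjugated ring means antiaromatic.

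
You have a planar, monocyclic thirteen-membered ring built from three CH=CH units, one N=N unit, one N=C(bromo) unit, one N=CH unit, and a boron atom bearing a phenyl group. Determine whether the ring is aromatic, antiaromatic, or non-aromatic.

Every ring atom contributes a p orbital perpendicular to the ring (each doubly-bonded ring atom is sp² with one p-orbital electron; each =N– nitrogen is pyridine-type (lone pair in the sp² plane, one electron in the p orbital); the boron has an empty p orbital), so the π system is cyclic and fully conjugated.
Adding the contributions, 6 × 2 = 12 from the double-bond units + 0 from the B(phenyl) atom = 12.
A 4n π count (12, n = 3) in a planar conjugated ring means antiaromatic.

Antiaromatic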